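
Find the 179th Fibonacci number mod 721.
156

Matrix identity: Q^n = [[F_(n+1), F_n], [F_n, F_(n-1)]] with Q = [[1,1],[1,0]].
n = 179 = 10110011₂. Square-and-multiply, entries mod 721:
Q^1 = [[1,1],[1,0]]
Q^2 = (Q^1)² = [[2,1],[1,1]]
Q^5 = (Q^2)²·Q = [[8,5],[5,3]]
Q^11 = (Q^5)²·Q = [[144,89],[89,55]]
Q^22 = (Q^11)² = [[538,407],[407,131]]
Q^44 = (Q^22)² = [[142,466],[466,397]]
Q^89 = (Q^44)²·Q = [[377,111],[111,266]]
Q^179 = (Q^89)²·Q = [[150,156],[156,715]]
F_179 mod 721 = Q^179[0][1] = 156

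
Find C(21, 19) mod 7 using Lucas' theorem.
0

Using Lucas' theorem:
Write n=21 and k=19 in base 7:
n in base 7: [3, 0]
k in base 7: [2, 5]
C(21,19) mod 7 = ∏ C(n_i, k_i) mod 7
Digit binomials (mod 7): C(3,2) = 3; C(0,5) = 0 (k_i > n_i)
Product: 3 × 0 = 0 ≡ 0 (mod 7)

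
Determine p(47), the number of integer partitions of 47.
124754

p(n) counts ways to write n as a sum of positive integers (order ignored).
Euler's pentagonal recurrence: p(k) = p(k-1) + p(k-2) - p(k-5) - p(k-7) + p(k-12) + p(k-15) - ... (offsets j(3j∓1)/2, signs ++--, p(0)=1, p(<0)=0).
DP table for k = 0..46: p(0)=1, p(1)=1, p(2)=2, p(3)=3, p(4)=5, p(5)=7, p(6)=11, p(7)=15, p(8)=22, p(9)=30, p(10)=42, p(11)=56, p(12)=77, p(13)=101, p(14)=135, p(15)=176, p(16)=231, p(17)=297, p(18)=385, p(19)=490, p(20)=627, p(21)=792, p(22)=1002, p(23)=1255, p(24)=1575, p(25)=1958, p(26)=2436, p(27)=3010, p(28)=3718, p(29)=4565, p(30)=5604, p(31)=6842, p(32)=8349, p(33)=10143, p(34)=12310, p(35)=14883, p(36)=17977, p(37)=21637, p(38)=26015, p(39)=31185, p(40)=37338, p(41)=44583, p(42)=53174, p(43)=63261, p(44)=75175, p(45)=89134, p(46)=105558.
Final step: p(47) = p(46) + p(45) - p(42) - p(40) + p(35) + p(32) - p(25) - p(21) + p(12) + p(7)
= 105558 + 89134 - 53174 - 37338 + 14883 + 8349 - 1958 - 792 + 77 + 15
= 124754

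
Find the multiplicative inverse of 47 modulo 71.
68

gcd(47, 71) = 1, so the inverse exists.
Extended Euclidean algorithm on (71, 47):
71 = 1 × 47 + 24  ⟹  24 = (1)·71 + (-1)·47
47 = 1 × 24 + 23  ⟹  23 = (-1)·71 + (2)·47
24 = 1 × 23 + 1  ⟹  1 = (2)·71 + (-3)·47
So (-3)·47 ≡ 1 (mod 71), i.e. 47^(-1) ≡ -3 ≡ 68 (mod 71).
Check: 47 × 68 = 3196 ≡ 1 (mod 71)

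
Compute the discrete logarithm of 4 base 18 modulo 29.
18

Baby-step giant-step with step n = ⌈√29⌉ = 6.
Baby steps 18^j mod 29 (j:value) for j=0..5: 0:1, 1:18, 2:5, 3:3, 4:25, 5:15.
Giant-step multiplier: 18^(-6) ≡ 18^(28-6) = 18^22 ≡ 13 (mod 29).
Giant steps γ_i = 4·13^i mod 29: γ_0=4, γ_1=23, γ_2=9, γ_3=1 (in table at j=0).
x = i·n + j = 3·6 + 0 = 18.
Check: 18^18 ≡ 4 (mod 29).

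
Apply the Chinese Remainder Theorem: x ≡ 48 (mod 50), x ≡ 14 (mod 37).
1198

Using Chinese Remainder Theorem:
M = 50 × 37 = 1850
M1 = 37, M2 = 50
y1 = 37^(-1) mod 50 = 23
y2 = 50^(-1) mod 37 = 20
x = (48×37×23 + 14×50×20) mod 1850 = 1198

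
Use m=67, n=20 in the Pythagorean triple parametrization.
(4089, 2680, 4889)

Euclid's formula: a = m² - n², b = 2mn, c = m² + n²
m = 67, n = 20
a = 67² - 20² = 4489 - 400 = 4089
b = 2 × 67 × 20 = 2680
c = 67² + 20² = 4489 + 400 = 4889
Verification: 4089² + 2680² = 16719921 + 7182400 = 23902321 = 4889² ✓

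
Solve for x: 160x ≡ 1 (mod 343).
328

gcd(160, 343) = 1, so the inverse exists.
Extended Euclidean algorithm on (343, 160):
343 = 2 × 160 + 23  ⟹  23 = (1)·343 + (-2)·160
160 = 6 × 23 + 22  ⟹  22 = (-6)·343 + (13)·160
23 = 1 × 22 + 1  ⟹  1 = (7)·343 + (-15)·160
So (-15)·160 ≡ 1 (mod 343), i.e. 160^(-1) ≡ -15 ≡ 328 (mod 343).
Check: 160 × 328 = 52480 ≡ 1 (mod 343)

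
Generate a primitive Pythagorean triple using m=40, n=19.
(1239, 1520, 1961)

Euclid's formula: a = m² - n², b = 2mn, c = m² + n²
m = 40, n = 19
a = 40² - 19² = 1600 - 361 = 1239
b = 2 × 40 × 19 = 1520
c = 40² + 19² = 1600 + 361 = 1961
Verification: 1239² + 1520² = 1535121 + 2310400 = 3845521 = 1961² ✓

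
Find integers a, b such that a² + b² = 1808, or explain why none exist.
28² + 32² (a=28, b=32)

Factorization: 1808 = 2^4 × 113
By Fermat: n is sum of two squares iff every prime p ≡ 3 (mod 4) appears to even power.
All primes ≡ 3 (mod 4) appear to even power.
Search a = 0, 1, 2, … for 1808 - a² a perfect square: first hit at a = 28: 1808 - 784 = 1024 = 32².
1808 = 28² + 32² = 784 + 1024 ✓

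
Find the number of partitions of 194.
2366022741845

p(n) counts ways to write n as a sum of positive integers (order ignored).
Euler's pentagonal recurrence: p(k) = p(k-1) + p(k-2) - p(k-5) - p(k-7) + p(k-12) + p(k-15) - ... (offsets j(3j∓1)/2, signs ++--, p(0)=1, p(<0)=0).
DP table for k = 0..193: p(0)=1, p(1)=1, p(2)=2, p(3)=3, p(4)=5, p(5)=7, p(6)=11, p(7)=15, p(8)=22, p(9)=30, p(10)=42, p(11)=56, p(12)=77, p(13)=101, p(14)=135, p(15)=176, p(16)=231, p(17)=297, p(18)=385, p(19)=490, p(20)=627, p(21)=792, p(22)=1002, p(23)=1255, p(24)=1575, p(25)=1958, p(26)=2436, p(27)=3010, p(28)=3718, p(29)=4565, p(30)=5604, p(31)=6842, p(32)=8349, p(33)=10143, p(34)=12310, p(35)=14883, p(36)=17977, p(37)=21637, p(38)=26015, p(39)=31185, p(40)=37338, p(41)=44583, p(42)=53174, p(43)=63261, p(44)=75175, p(45)=89134, p(46)=105558, p(47)=124754, p(48)=147273, p(49)=173525, p(50)=204226, p(51)=239943, p(52)=281589, p(53)=329931, p(54)=386155, p(55)=451276, p(56)=526823, p(57)=614154, p(58)=715220, p(59)=831820, p(60)=966467, p(61)=1121505, p(62)=1300156, p(63)=1505499, p(64)=1741630, p(65)=2012558, p(66)=2323520, p(67)=2679689, p(68)=3087735, p(69)=3554345, p(70)=4087968, p(71)=4697205, p(72)=5392783, p(73)=6185689, p(74)=7089500, p(75)=8118264, p(76)=9289091, p(77)=10619863, p(78)=12132164, p(79)=13848650, p(80)=15796476, p(81)=18004327, p(82)=20506255, p(83)=23338469, p(84)=26543660, p(85)=30167357, p(86)=34262962, p(87)=38887673, p(88)=44108109, p(89)=49995925, p(90)=56634173, p(91)=64112359, p(92)=72533807, p(93)=82010177, p(94)=92669720, p(95)=104651419, p(96)=118114304, p(97)=133230930, p(98)=150198136, p(99)=169229875, p(100)=190569292, p(101)=214481126, p(102)=241265379, p(103)=271248950, p(104)=304801365, p(105)=342325709, p(106)=384276336, p(107)=431149389, p(108)=483502844, p(109)=541946240, p(110)=607163746, p(111)=679903203, p(112)=761002156, p(113)=851376628, p(114)=952050665, p(115)=1064144451, p(116)=1188908248, p(117)=1327710076, p(118)=1482074143, p(119)=1653668665, p(120)=1844349560, p(121)=2056148051, p(122)=2291320912, p(123)=2552338241, p(124)=2841940500, p(125)=3163127352, p(126)=3519222692, p(127)=3913864295, p(128)=4351078600, p(129)=4835271870, p(130)=5371315400, p(131)=5964539504, p(132)=6620830889, p(133)=7346629512, p(134)=8149040695, p(135)=9035836076, p(136)=10015581680, p(137)=11097645016, p(138)=12292341831, p(139)=13610949895, p(140)=15065878135, p(141)=16670689208, p(142)=18440293320, p(143)=20390982757, p(144)=22540654445, p(145)=24908858009, p(146)=27517052599, p(147)=30388671978, p(148)=33549419497, p(149)=37027355200, p(150)=40853235313, p(151)=45060624582, p(152)=49686288421, p(153)=54770336324, p(154)=60356673280, p(155)=66493182097, p(156)=73232243759, p(157)=80630964769, p(158)=88751778802, p(159)=97662728555, p(160)=107438159466, p(161)=118159068427, p(162)=129913904637, p(163)=142798995930, p(164)=156919475295, p(165)=172389800255, p(166)=189334822579, p(167)=207890420102, p(168)=228204732751, p(169)=250438925115, p(170)=274768617130, p(171)=301384802048, p(172)=330495499613, p(173)=362326859895, p(174)=397125074750, p(175)=435157697830, p(176)=476715857290, p(177)=522115831195, p(178)=571701605655, p(179)=625846753120, p(180)=684957390936, p(181)=749474411781, p(182)=819876908323, p(183)=896684817527, p(184)=980462880430, p(185)=1071823774337, p(186)=1171432692373, p(187)=1280011042268, p(188)=1398341745571, p(189)=1527273599625, p(190)=1667727404093, p(191)=1820701100652, p(192)=1987276856363, p(193)=2168627105469.
Final step: p(194) = p(193) + p(192) - p(189) - p(187) + p(182) + p(179) - p(172) - p(168) + p(159) + p(154) - p(143) - p(137) + p(124) + p(117) - p(102) - p(94) + p(77) + p(68) - p(49) - p(39) + p(18) + p(7)
= 2168627105469 + 1987276856363 - 1527273599625 - 1280011042268 + 819876908323 + 625846753120 - 330495499613 - 228204732751 + 97662728555 + 60356673280 - 20390982757 - 11097645016 + 2841940500 + 1327710076 - 241265379 - 92669720 + 10619863 + 3087735 - 173525 - 31185 + 385 + 15
= 2366022741845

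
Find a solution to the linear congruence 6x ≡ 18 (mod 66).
x ≡ 3 (mod 11)

gcd(6, 66) = 6, which divides 18, so solutions exist.
Divide through by 6: x ≡ 3 (mod 11).
The coefficient of x is now 1, so x ≡ 3 (mod 11).
Check: 6 × 3 = 18 ≡ 18 (mod 66).
x ≡ 3 (mod 11), giving 6 solutions mod 66.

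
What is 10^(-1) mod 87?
61

gcd(10, 87) = 1, so the inverse exists.
Extended Euclidean algorithm on (87, 10):
87 = 8 × 10 + 7  ⟹  7 = (1)·87 + (-8)·10
10 = 1 × 7 + 3  ⟹  3 = (-1)·87 + (9)·10
7 = 2 × 3 + 1  ⟹  1 = (3)·87 + (-26)·10
So (-26)·10 ≡ 1 (mod 87), i.e. 10^(-1) ≡ -26 ≡ 61 (mod 87).
Check: 10 × 61 = 610 ≡ 1 (mod 87)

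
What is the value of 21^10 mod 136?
33

Repeated squaring. Binary of 10 = 1010.
21^1 ≡ 21 (mod 136); 21^2 ≡ 33 (mod 136); 21^4 ≡ 1 (mod 136); 21^8 ≡ 1 (mod 136)
21^10 = 21^2 × 21^8 ≡ 33 (mod 136)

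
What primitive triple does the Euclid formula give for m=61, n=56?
(585, 6832, 6857)

Euclid's formula: a = m² - n², b = 2mn, c = m² + n²
m = 61, n = 56
a = 61² - 56² = 3721 - 3136 = 585
b = 2 × 61 × 56 = 6832
c = 61² + 56² = 3721 + 3136 = 6857
Verification: 585² + 6832² = 342225 + 46676224 = 47018449 = 6857² ✓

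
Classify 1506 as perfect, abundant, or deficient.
abundant

Proper divisors of 1506: sum = 1 + 2 + 3 + 6 + 251 + 502 + 753 = 1518
Since 1518 > 1506, 1506 is abundant.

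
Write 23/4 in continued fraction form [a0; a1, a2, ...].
[5; 1, 3]

Euclidean algorithm steps:
23 = 5 × 4 + 3
4 = 1 × 3 + 1
3 = 3 × 1 + 0
Continued fraction: [5; 1, 3]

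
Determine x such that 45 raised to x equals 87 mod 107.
68

Baby-step giant-step with step n = ⌈√107⌉ = 11.
Baby steps 45^j mod 107 (j:value) for j=0..10: 0:1, 1:45, 2:99, 3:68, 4:64, 5:98, 6:23, 7:72, 8:30, 9:66, 10:81.
Giant-step multiplier: 45^(-11) ≡ 45^(106-11) = 45^95 ≡ 46 (mod 107).
Giant steps γ_i = 87·46^i mod 107: γ_0=87, γ_1=43, γ_2=52, γ_3=38, γ_4=36, γ_5=51, γ_6=99 (in table at j=2).
x = i·n + j = 6·11 + 2 = 68.
Check: 45^68 ≡ 87 (mod 107).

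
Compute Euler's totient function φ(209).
180

209 = 11 × 19
φ(n) = n × ∏(1 - 1/p) for each prime p dividing n
φ(209) = 209 × (1 - 1/11) × (1 - 1/19) = 180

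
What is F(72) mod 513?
0

Matrix identity: Q^n = [[F_(n+1), F_n], [F_n, F_(n-1)]] with Q = [[1,1],[1,0]].
n = 72 = 1001000₂. Square-and-multiply, entries mod 513:
Q^1 = [[1,1],[1,0]]
Q^2 = (Q^1)² = [[2,1],[1,1]]
Q^4 = (Q^2)² = [[5,3],[3,2]]
Q^9 = (Q^4)²·Q = [[55,34],[34,21]]
Q^18 = (Q^9)² = [[77,19],[19,58]]
Q^36 = (Q^18)² = [[134,0],[0,134]]
Q^72 = (Q^36)² = [[1,0],[0,1]]
F_72 mod 513 = Q^72[0][1] = 0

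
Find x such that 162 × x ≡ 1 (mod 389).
377

gcd(162, 389) = 1, so the inverse exists.
Extended Euclidean algorithm on (389, 162):
389 = 2 × 162 + 65  ⟹  65 = (1)·389 + (-2)·162
162 = 2 × 65 + 32  ⟹  32 = (-2)·389 + (5)·162
65 = 2 × 32 + 1  ⟹  1 = (5)·389 + (-12)·162
So (-12)·162 ≡ 1 (mod 389), i.e. 162^(-1) ≡ -12 ≡ 377 (mod 389).
Check: 162 × 377 = 61074 ≡ 1 (mod 389)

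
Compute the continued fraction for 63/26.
[2; 2, 2, 1, 3]

Euclidean algorithm steps:
63 = 2 × 26 + 11
26 = 2 × 11 + 4
11 = 2 × 4 + 3
4 = 1 × 3 + 1
3 = 3 × 1 + 0
Continued fraction: [2; 2, 2, 1, 3]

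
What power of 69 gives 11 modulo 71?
11

Baby-step giant-step with step n = ⌈√71⌉ = 9.
Baby steps 69^j mod 71 (j:value) for j=0..8: 0:1, 1:69, 2:4, 3:63, 4:16, 5:39, 6:64, 7:14, 8:43.
Giant-step multiplier: 69^(-9) ≡ 69^(70-9) = 69^61 ≡ 52 (mod 71).
Giant steps γ_i = 11·52^i mod 71: γ_0=11, γ_1=4 (in table at j=2).
x = i·n + j = 1·9 + 2 = 11.
Check: 69^11 ≡ 11 (mod 71).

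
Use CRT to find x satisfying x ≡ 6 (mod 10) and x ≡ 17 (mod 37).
276

Using Chinese Remainder Theorem:
M = 10 × 37 = 370
M1 = 37, M2 = 10
y1 = 37^(-1) mod 10 = 3
y2 = 10^(-1) mod 37 = 26
x = (6×37×3 + 17×10×26) mod 370 = 276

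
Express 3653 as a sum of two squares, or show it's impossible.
17² + 58² (a=17, b=58)

Factorization: 3653 = 13 × 281
By Fermat: n is sum of two squares iff every prime p ≡ 3 (mod 4) appears to even power.
All primes ≡ 3 (mod 4) appear to even power.
Search a = 0, 1, 2, … for 3653 - a² a perfect square: first hit at a = 17: 3653 - 289 = 3364 = 58².
3653 = 17² + 58² = 289 + 3364 ✓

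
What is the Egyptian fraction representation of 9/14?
1/2 + 1/7

Greedy algorithm:
9/14: ceiling(14/9) = 2, use 1/2
1/7: ceiling(7/1) = 7, use 1/7
Result: 9/14 = 1/2 + 1/7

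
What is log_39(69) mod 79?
3

Baby-step giant-step with step n = ⌈√79⌉ = 9.
Baby steps 39^j mod 79 (j:value) for j=0..8: 0:1, 1:39, 2:20, 3:69, 4:5, 5:37, 6:21, 7:29, 8:25.
h = 69 is already in the table at j=3, so x = 3.
Check: 39^3 ≡ 69 (mod 79).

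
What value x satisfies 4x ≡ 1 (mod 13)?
10

gcd(4, 13) = 1, so the inverse exists.
Extended Euclidean algorithm on (13, 4):
13 = 3 × 4 + 1  ⟹  1 = (1)·13 + (-3)·4
So (-3)·4 ≡ 1 (mod 13), i.e. 4^(-1) ≡ -3 ≡ 10 (mod 13).
Check: 4 × 10 = 40 ≡ 1 (mod 13)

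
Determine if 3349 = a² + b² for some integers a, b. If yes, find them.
10² + 57² (a=10, b=57)

Factorization: 3349 = 17 × 197
By Fermat: n is sum of two squares iff every prime p ≡ 3 (mod 4) appears to even power.
All primes ≡ 3 (mod 4) appear to even power.
Search a = 0, 1, 2, … for 3349 - a² a perfect square: first hit at a = 10: 3349 - 100 = 3249 = 57².
3349 = 10² + 57² = 100 + 3249 ✓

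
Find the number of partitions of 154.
60356673280

p(n) counts ways to write n as a sum of positive integers (order ignored).
Euler's pentagonal recurrence: p(k) = p(k-1) + p(k-2) - p(k-5) - p(k-7) + p(k-12) + p(k-15) - ... (offsets j(3j∓1)/2, signs ++--, p(0)=1, p(<0)=0).
DP table for k = 0..153: p(0)=1, p(1)=1, p(2)=2, p(3)=3, p(4)=5, p(5)=7, p(6)=11, p(7)=15, p(8)=22, p(9)=30, p(10)=42, p(11)=56, p(12)=77, p(13)=101, p(14)=135, p(15)=176, p(16)=231, p(17)=297, p(18)=385, p(19)=490, p(20)=627, p(21)=792, p(22)=1002, p(23)=1255, p(24)=1575, p(25)=1958, p(26)=2436, p(27)=3010, p(28)=3718, p(29)=4565, p(30)=5604, p(31)=6842, p(32)=8349, p(33)=10143, p(34)=12310, p(35)=14883, p(36)=17977, p(37)=21637, p(38)=26015, p(39)=31185, p(40)=37338, p(41)=44583, p(42)=53174, p(43)=63261, p(44)=75175, p(45)=89134, p(46)=105558, p(47)=124754, p(48)=147273, p(49)=173525, p(50)=204226, p(51)=239943, p(52)=281589, p(53)=329931, p(54)=386155, p(55)=451276, p(56)=526823, p(57)=614154, p(58)=715220, p(59)=831820, p(60)=966467, p(61)=1121505, p(62)=1300156, p(63)=1505499, p(64)=1741630, p(65)=2012558, p(66)=2323520, p(67)=2679689, p(68)=3087735, p(69)=3554345, p(70)=4087968, p(71)=4697205, p(72)=5392783, p(73)=6185689, p(74)=7089500, p(75)=8118264, p(76)=9289091, p(77)=10619863, p(78)=12132164, p(79)=13848650, p(80)=15796476, p(81)=18004327, p(82)=20506255, p(83)=23338469, p(84)=26543660, p(85)=30167357, p(86)=34262962, p(87)=38887673, p(88)=44108109, p(89)=49995925, p(90)=56634173, p(91)=64112359, p(92)=72533807, p(93)=82010177, p(94)=92669720, p(95)=104651419, p(96)=118114304, p(97)=133230930, p(98)=150198136, p(99)=169229875, p(100)=190569292, p(101)=214481126, p(102)=241265379, p(103)=271248950, p(104)=304801365, p(105)=342325709, p(106)=384276336, p(107)=431149389, p(108)=483502844, p(109)=541946240, p(110)=607163746, p(111)=679903203, p(112)=761002156, p(113)=851376628, p(114)=952050665, p(115)=1064144451, p(116)=1188908248, p(117)=1327710076, p(118)=1482074143, p(119)=1653668665, p(120)=1844349560, p(121)=2056148051, p(122)=2291320912, p(123)=2552338241, p(124)=2841940500, p(125)=3163127352, p(126)=3519222692, p(127)=3913864295, p(128)=4351078600, p(129)=4835271870, p(130)=5371315400, p(131)=5964539504, p(132)=6620830889, p(133)=7346629512, p(134)=8149040695, p(135)=9035836076, p(136)=10015581680, p(137)=11097645016, p(138)=12292341831, p(139)=13610949895, p(140)=15065878135, p(141)=16670689208, p(142)=18440293320, p(143)=20390982757, p(144)=22540654445, p(145)=24908858009, p(146)=27517052599, p(147)=30388671978, p(148)=33549419497, p(149)=37027355200, p(150)=40853235313, p(151)=45060624582, p(152)=49686288421, p(153)=54770336324.
Final step: p(154) = p(153) + p(152) - p(149) - p(147) + p(142) + p(139) - p(132) - p(128) + p(119) + p(114) - p(103) - p(97) + p(84) + p(77) - p(62) - p(54) + p(37) + p(28) - p(9)
= 54770336324 + 49686288421 - 37027355200 - 30388671978 + 18440293320 + 13610949895 - 6620830889 - 4351078600 + 1653668665 + 952050665 - 271248950 - 133230930 + 26543660 + 10619863 - 1300156 - 386155 + 21637 + 3718 - 30
= 60356673280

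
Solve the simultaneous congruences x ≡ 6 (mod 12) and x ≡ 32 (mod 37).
402

Using Chinese Remainder Theorem:
M = 12 × 37 = 444
M1 = 37, M2 = 12
y1 = 37^(-1) mod 12 = 1
y2 = 12^(-1) mod 37 = 34
x = (6×37×1 + 32×12×34) mod 444 = 402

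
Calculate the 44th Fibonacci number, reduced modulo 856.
621

Matrix identity: Q^n = [[F_(n+1), F_n], [F_n, F_(n-1)]] with Q = [[1,1],[1,0]].
n = 44 = 101100₂. Square-and-multiply, entries mod 856:
Q^1 = [[1,1],[1,0]]
Q^2 = (Q^1)² = [[2,1],[1,1]]
Q^5 = (Q^2)²·Q = [[8,5],[5,3]]
Q^11 = (Q^5)²·Q = [[144,89],[89,55]]
Q^22 = (Q^11)² = [[409,591],[591,674]]
Q^44 = (Q^22)² = [[394,621],[621,629]]
F_44 mod 856 = Q^44[0][1] = 621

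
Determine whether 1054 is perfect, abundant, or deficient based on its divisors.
deficient

Proper divisors of 1054: sum = 1 + 2 + 17 + 31 + 34 + 62 + 527 = 674
Since 674 < 1054, 1054 is deficient.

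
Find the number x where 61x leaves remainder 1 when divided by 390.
211

gcd(61, 390) = 1, so the inverse exists.
Extended Euclidean algorithm on (390, 61):
390 = 6 × 61 + 24  ⟹  24 = (1)·390 + (-6)·61
61 = 2 × 24 + 13  ⟹  13 = (-2)·390 + (13)·61
24 = 1 × 13 + 11  ⟹  11 = (3)·390 + (-19)·61
13 = 1 × 11 + 2  ⟹  2 = (-5)·390 + (32)·61
11 = 5 × 2 + 1  ⟹  1 = (28)·390 + (-179)·61
So (-179)·61 ≡ 1 (mod 390), i.e. 61^(-1) ≡ -179 ≡ 211 (mod 390).
Check: 61 × 211 = 12871 ≡ 1 (mod 390)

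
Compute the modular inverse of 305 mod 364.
37

gcd(305, 364) = 1, so the inverse exists.
Extended Euclidean algorithm on (364, 305):
364 = 1 × 305 + 59  ⟹  59 = (1)·364 + (-1)·305
305 = 5 × 59 + 10  ⟹  10 = (-5)·364 + (6)·305
59 = 5 × 10 + 9  ⟹  9 = (26)·364 + (-31)·305
10 = 1 × 9 + 1  ⟹  1 = (-31)·364 + (37)·305
So (37)·305 ≡ 1 (mod 364), i.e. 305^(-1) ≡ 37 (mod 364).
Check: 305 × 37 = 11285 ≡ 1 (mod 364)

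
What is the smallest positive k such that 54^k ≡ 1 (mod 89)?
88

89 is prime, so ord(54) divides φ(89) = 88.
Divisors of 88: 1, 2, 4, 8, 11, 22, 44, 88.
Repeated squaring: 54^1 ≡ 54, 54^2 ≡ 68, 54^4 ≡ 85, 54^8 ≡ 16, 54^16 ≡ 78, 54^32 ≡ 32, 54^64 ≡ 45 (mod 89).
Test 54^d mod 89 for each divisor d in increasing order:
54^1 ≡ 54
54^2 ≡ 68
54^4 ≡ 85
54^8 ≡ 16
54^11 = 54^8·54^2·54^1 ≡ 12
54^22 = 54^16·54^4·54^2 ≡ 55
54^44 = 54^32·54^8·54^4 ≡ 88
54^88 = 54^64·54^16·54^8 ≡ 1  ← first divisor giving 1
The order is 88.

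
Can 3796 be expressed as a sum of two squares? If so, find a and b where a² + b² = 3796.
14² + 60² (a=14, b=60)

Factorization: 3796 = 2^2 × 13 × 73
By Fermat: n is sum of two squares iff every prime p ≡ 3 (mod 4) appears to even power.
All primes ≡ 3 (mod 4) appear to even power.
Search a = 0, 1, 2, … for 3796 - a² a perfect square: first hit at a = 14: 3796 - 196 = 3600 = 60².
3796 = 14² + 60² = 196 + 3600 ✓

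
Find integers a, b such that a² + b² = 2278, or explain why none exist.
Not possible

Factorization: 2278 = 2 × 17 × 67
By Fermat: n is sum of two squares iff every prime p ≡ 3 (mod 4) appears to even power.
Prime(s) ≡ 3 (mod 4) with odd exponent: [(67, 1)]
Therefore 2278 cannot be expressed as a² + b².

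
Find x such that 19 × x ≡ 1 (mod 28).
3

gcd(19, 28) = 1, so the inverse exists.
Extended Euclidean algorithm on (28, 19):
28 = 1 × 19 + 9  ⟹  9 = (1)·28 + (-1)·19
19 = 2 × 9 + 1  ⟹  1 = (-2)·28 + (3)·19
So (3)·19 ≡ 1 (mod 28), i.e. 19^(-1) ≡ 3 (mod 28).
Check: 19 × 3 = 57 ≡ 1 (mod 28)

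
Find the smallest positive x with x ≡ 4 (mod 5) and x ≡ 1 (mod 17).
69

Using Chinese Remainder Theorem:
M = 5 × 17 = 85
M1 = 17, M2 = 5
y1 = 17^(-1) mod 5 = 3
y2 = 5^(-1) mod 17 = 7
x = (4×17×3 + 1×5×7) mod 85 = 69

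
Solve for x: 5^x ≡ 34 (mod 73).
29

Baby-step giant-step with step n = ⌈√73⌉ = 9.
Baby steps 5^j mod 73 (j:value) for j=0..8: 0:1, 1:5, 2:25, 3:52, 4:41, 5:59, 6:3, 7:15, 8:2.
Giant-step multiplier: 5^(-9) ≡ 5^(72-9) = 5^63 ≡ 22 (mod 73).
Giant steps γ_i = 34·22^i mod 73: γ_0=34, γ_1=18, γ_2=31, γ_3=25 (in table at j=2).
x = i·n + j = 3·9 + 2 = 29.
Check: 5^29 ≡ 34 (mod 73).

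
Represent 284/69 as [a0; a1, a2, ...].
[4; 8, 1, 1, 1, 2]

Euclidean algorithm steps:
284 = 4 × 69 + 8
69 = 8 × 8 + 5
8 = 1 × 5 + 3
5 = 1 × 3 + 2
3 = 1 × 2 + 1
2 = 2 × 1 + 0
Continued fraction: [4; 8, 1, 1, 1, 2]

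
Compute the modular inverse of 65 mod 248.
145

gcd(65, 248) = 1, so the inverse exists.
Extended Euclidean algorithm on (248, 65):
248 = 3 × 65 + 53  ⟹  53 = (1)·248 + (-3)·65
65 = 1 × 53 + 12  ⟹  12 = (-1)·248 + (4)·65
53 = 4 × 12 + 5  ⟹  5 = (5)·248 + (-19)·65
12 = 2 × 5 + 2  ⟹  2 = (-11)·248 + (42)·65
5 = 2 × 2 + 1  ⟹  1 = (27)·248 + (-103)·65
So (-103)·65 ≡ 1 (mod 248), i.e. 65^(-1) ≡ -103 ≡ 145 (mod 248).
Check: 65 × 145 = 9425 ≡ 1 (mod 248)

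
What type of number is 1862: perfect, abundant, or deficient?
deficient

Proper divisors of 1862: sum = 1 + 2 + 7 + 14 + 19 + 38 + 49 + 98 + 133 + 266 + 931 = 1558
Since 1558 < 1862, 1862 is deficient.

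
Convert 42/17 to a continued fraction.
[2; 2, 8]

Euclidean algorithm steps:
42 = 2 × 17 + 8
17 = 2 × 8 + 1
8 = 8 × 1 + 0
Continued fraction: [2; 2, 8]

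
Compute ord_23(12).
11

23 is prime, so ord(12) divides φ(23) = 22.
Divisors of 22: 1, 2, 11, 22.
Repeated squaring: 12^1 ≡ 12, 12^2 ≡ 6, 12^4 ≡ 13, 12^8 ≡ 8, 12^16 ≡ 18 (mod 23).
Test 12^d mod 23 for each divisor d in increasing order:
12^1 ≡ 12
12^2 ≡ 6
12^11 = 12^8·12^2·12^1 ≡ 1  ← first divisor giving 1
The order is 11.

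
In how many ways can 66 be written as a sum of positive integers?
2323520

p(n) counts ways to write n as a sum of positive integers (order ignored).
Euler's pentagonal recurrence: p(k) = p(k-1) + p(k-2) - p(k-5) - p(k-7) + p(k-12) + p(k-15) - ... (offsets j(3j∓1)/2, signs ++--, p(0)=1, p(<0)=0).
DP table for k = 0..65: p(0)=1, p(1)=1, p(2)=2, p(3)=3, p(4)=5, p(5)=7, p(6)=11, p(7)=15, p(8)=22, p(9)=30, p(10)=42, p(11)=56, p(12)=77, p(13)=101, p(14)=135, p(15)=176, p(16)=231, p(17)=297, p(18)=385, p(19)=490, p(20)=627, p(21)=792, p(22)=1002, p(23)=1255, p(24)=1575, p(25)=1958, p(26)=2436, p(27)=3010, p(28)=3718, p(29)=4565, p(30)=5604, p(31)=6842, p(32)=8349, p(33)=10143, p(34)=12310, p(35)=14883, p(36)=17977, p(37)=21637, p(38)=26015, p(39)=31185, p(40)=37338, p(41)=44583, p(42)=53174, p(43)=63261, p(44)=75175, p(45)=89134, p(46)=105558, p(47)=124754, p(48)=147273, p(49)=173525, p(50)=204226, p(51)=239943, p(52)=281589, p(53)=329931, p(54)=386155, p(55)=451276, p(56)=526823, p(57)=614154, p(58)=715220, p(59)=831820, p(60)=966467, p(61)=1121505, p(62)=1300156, p(63)=1505499, p(64)=1741630, p(65)=2012558.
Final step: p(66) = p(65) + p(64) - p(61) - p(59) + p(54) + p(51) - p(44) - p(40) + p(31) + p(26) - p(15) - p(9)
= 2012558 + 1741630 - 1121505 - 831820 + 386155 + 239943 - 75175 - 37338 + 6842 + 2436 - 176 - 30
= 2323520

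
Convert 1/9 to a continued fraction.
[0; 9]

Euclidean algorithm steps:
1 = 0 × 9 + 1
9 = 9 × 1 + 0
Continued fraction: [0; 9]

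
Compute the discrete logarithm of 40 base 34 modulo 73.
53

Baby-step giant-step with step n = ⌈√73⌉ = 9.
Baby steps 34^j mod 73 (j:value) for j=0..8: 0:1, 1:34, 2:61, 3:30, 4:71, 5:5, 6:24, 7:13, 8:4.
Giant-step multiplier: 34^(-9) ≡ 34^(72-9) = 34^63 ≡ 51 (mod 73).
Giant steps γ_i = 40·51^i mod 73: γ_0=40, γ_1=69, γ_2=15, γ_3=35, γ_4=33, γ_5=4 (in table at j=8).
x = i·n + j = 5·9 + 8 = 53.
Check: 34^53 ≡ 40 (mod 73).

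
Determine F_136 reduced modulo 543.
114

Matrix identity: Q^n = [[F_(n+1), F_n], [F_n, F_(n-1)]] with Q = [[1,1],[1,0]].
n = 136 = 10001000₂. Square-and-multiply, entries mod 543:
Q^1 = [[1,1],[1,0]]
Q^2 = (Q^1)² = [[2,1],[1,1]]
Q^4 = (Q^2)² = [[5,3],[3,2]]
Q^8 = (Q^4)² = [[34,21],[21,13]]
Q^17 = (Q^8)²·Q = [[412,511],[511,444]]
Q^34 = (Q^17)² = [[266,301],[301,508]]
Q^68 = (Q^34)² = [[86,27],[27,59]]
Q^136 = (Q^68)² = [[523,114],[114,409]]
F_136 mod 543 = Q^136[0][1] = 114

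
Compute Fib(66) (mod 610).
8

Matrix identity: Q^n = [[F_(n+1), F_n], [F_n, F_(n-1)]] with Q = [[1,1],[1,0]].
n = 66 = 1000010₂. Square-and-multiply, entries mod 610:
Q^1 = [[1,1],[1,0]]
Q^2 = (Q^1)² = [[2,1],[1,1]]
Q^4 = (Q^2)² = [[5,3],[3,2]]
Q^8 = (Q^4)² = [[34,21],[21,13]]
Q^16 = (Q^8)² = [[377,377],[377,0]]
Q^33 = (Q^16)²·Q = [[607,608],[608,609]]
Q^66 = (Q^33)² = [[13,8],[8,5]]
F_66 mod 610 = Q^66[0][1] = 8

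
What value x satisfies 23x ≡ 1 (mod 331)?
72

gcd(23, 331) = 1, so the inverse exists.
Extended Euclidean algorithm on (331, 23):
331 = 14 × 23 + 9  ⟹  9 = (1)·331 + (-14)·23
23 = 2 × 9 + 5  ⟹  5 = (-2)·331 + (29)·23
9 = 1 × 5 + 4  ⟹  4 = (3)·331 + (-43)·23
5 = 1 × 4 + 1  ⟹  1 = (-5)·331 + (72)·23
So (72)·23 ≡ 1 (mod 331), i.e. 23^(-1) ≡ 72 (mod 331).
Check: 23 × 72 = 1656 ≡ 1 (mod 331)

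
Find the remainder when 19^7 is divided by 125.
114

Repeated squaring. Binary of 7 = 111.
19^1 ≡ 19 (mod 125); 19^2 ≡ 111 (mod 125); 19^4 ≡ 71 (mod 125)
19^7 = 19^1 × 19^2 × 19^4 ≡ 114 (mod 125)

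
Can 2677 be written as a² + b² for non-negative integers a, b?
34² + 39² (a=34, b=39)

Factorization: 2677 = 2677
By Fermat: n is sum of two squares iff every prime p ≡ 3 (mod 4) appears to even power.
All primes ≡ 3 (mod 4) appear to even power.
Search a = 0, 1, 2, … for 2677 - a² a perfect square: first hit at a = 34: 2677 - 1156 = 1521 = 39².
2677 = 34² + 39² = 1156 + 1521 ✓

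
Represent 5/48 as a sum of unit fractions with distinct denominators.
1/10 + 1/240

Greedy algorithm:
5/48: ceiling(48/5) = 10, use 1/10
1/240: ceiling(240/1) = 240, use 1/240
Result: 5/48 = 1/10 + 1/240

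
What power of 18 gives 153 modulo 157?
60

Baby-step giant-step with step n = ⌈√157⌉ = 13.
Baby steps 18^j mod 157 (j:value) for j=0..12: 0:1, 1:18, 2:10, 3:23, 4:100, 5:73, 6:58, 7:102, 8:109, 9:78, 10:148, 11:152, 12:67.
Giant-step multiplier: 18^(-13) ≡ 18^(156-13) = 18^143 ≡ 135 (mod 157).
Giant steps γ_i = 153·135^i mod 157: γ_0=153, γ_1=88, γ_2=105, γ_3=45, γ_4=109 (in table at j=8).
x = i·n + j = 4·13 + 8 = 60.
Check: 18^60 ≡ 153 (mod 157).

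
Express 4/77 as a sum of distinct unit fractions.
1/20 + 1/514 + 1/395780

Greedy algorithm:
4/77: ceiling(77/4) = 20, use 1/20
3/1540: ceiling(1540/3) = 514, use 1/514
1/395780: ceiling(395780/1) = 395780, use 1/395780
Result: 4/77 = 1/20 + 1/514 + 1/395780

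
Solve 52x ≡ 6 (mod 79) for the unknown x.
x ≡ 70 (mod 79)

gcd(52, 79) = 1, which divides 6, so solutions exist.
Find 52^(-1) mod 79 by the extended Euclidean algorithm:
79 = 1 × 52 + 27  ⟹  27 = (1)·79 + (-1)·52
52 = 1 × 27 + 25  ⟹  25 = (-1)·79 + (2)·52
27 = 1 × 25 + 2  ⟹  2 = (2)·79 + (-3)·52
25 = 12 × 2 + 1  ⟹  1 = (-25)·79 + (38)·52
So (38)·52 ≡ 1 (mod 79), i.e. 52^(-1) ≡ 38 (mod 79).
x ≡ 38 × 6 = 228 ≡ 70 (mod 79).
Check: 52 × 70 = 3640 ≡ 6 (mod 79).
Unique solution: x ≡ 70 (mod 79)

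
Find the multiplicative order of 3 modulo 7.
6

7 is prime, so ord(3) divides φ(7) = 6.
Divisors of 6: 1, 2, 3, 6.
Repeated squaring: 3^1 ≡ 3, 3^2 ≡ 2, 3^4 ≡ 4 (mod 7).
Test 3^d mod 7 for each divisor d in increasing order:
3^1 ≡ 3
3^2 ≡ 2
3^3 = 3^2·3^1 ≡ 6
3^6 = 3^4·3^2 ≡ 1  ← first divisor giving 1
The order is 6.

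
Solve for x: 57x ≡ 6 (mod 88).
x ≡ 14 (mod 88)

gcd(57, 88) = 1, which divides 6, so solutions exist.
Find 57^(-1) mod 88 by the extended Euclidean algorithm:
88 = 1 × 57 + 31  ⟹  31 = (1)·88 + (-1)·57
57 = 1 × 31 + 26  ⟹  26 = (-1)·88 + (2)·57
31 = 1 × 26 + 5  ⟹  5 = (2)·88 + (-3)·57
26 = 5 × 5 + 1  ⟹  1 = (-11)·88 + (17)·57
So (17)·57 ≡ 1 (mod 88), i.e. 57^(-1) ≡ 17 (mod 88).
x ≡ 17 × 6 = 102 ≡ 14 (mod 88).
Check: 57 × 14 = 798 ≡ 6 (mod 88).
Unique solution: x ≡ 14 (mod 88)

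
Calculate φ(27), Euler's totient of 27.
18

27 = 3^3
φ(n) = n × ∏(1 - 1/p) for each prime p dividing n
φ(27) = 27 × (1 - 1/3) = 18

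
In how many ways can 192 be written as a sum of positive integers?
1987276856363

p(n) counts ways to write n as a sum of positive integers (order ignored).
Euler's pentagonal recurrence: p(k) = p(k-1) + p(k-2) - p(k-5) - p(k-7) + p(k-12) + p(k-15) - ... (offsets j(3j∓1)/2, signs ++--, p(0)=1, p(<0)=0).
DP table for k = 0..191: p(0)=1, p(1)=1, p(2)=2, p(3)=3, p(4)=5, p(5)=7, p(6)=11, p(7)=15, p(8)=22, p(9)=30, p(10)=42, p(11)=56, p(12)=77, p(13)=101, p(14)=135, p(15)=176, p(16)=231, p(17)=297, p(18)=385, p(19)=490, p(20)=627, p(21)=792, p(22)=1002, p(23)=1255, p(24)=1575, p(25)=1958, p(26)=2436, p(27)=3010, p(28)=3718, p(29)=4565, p(30)=5604, p(31)=6842, p(32)=8349, p(33)=10143, p(34)=12310, p(35)=14883, p(36)=17977, p(37)=21637, p(38)=26015, p(39)=31185, p(40)=37338, p(41)=44583, p(42)=53174, p(43)=63261, p(44)=75175, p(45)=89134, p(46)=105558, p(47)=124754, p(48)=147273, p(49)=173525, p(50)=204226, p(51)=239943, p(52)=281589, p(53)=329931, p(54)=386155, p(55)=451276, p(56)=526823, p(57)=614154, p(58)=715220, p(59)=831820, p(60)=966467, p(61)=1121505, p(62)=1300156, p(63)=1505499, p(64)=1741630, p(65)=2012558, p(66)=2323520, p(67)=2679689, p(68)=3087735, p(69)=3554345, p(70)=4087968, p(71)=4697205, p(72)=5392783, p(73)=6185689, p(74)=7089500, p(75)=8118264, p(76)=9289091, p(77)=10619863, p(78)=12132164, p(79)=13848650, p(80)=15796476, p(81)=18004327, p(82)=20506255, p(83)=23338469, p(84)=26543660, p(85)=30167357, p(86)=34262962, p(87)=38887673, p(88)=44108109, p(89)=49995925, p(90)=56634173, p(91)=64112359, p(92)=72533807, p(93)=82010177, p(94)=92669720, p(95)=104651419, p(96)=118114304, p(97)=133230930, p(98)=150198136, p(99)=169229875, p(100)=190569292, p(101)=214481126, p(102)=241265379, p(103)=271248950, p(104)=304801365, p(105)=342325709, p(106)=384276336, p(107)=431149389, p(108)=483502844, p(109)=541946240, p(110)=607163746, p(111)=679903203, p(112)=761002156, p(113)=851376628, p(114)=952050665, p(115)=1064144451, p(116)=1188908248, p(117)=1327710076, p(118)=1482074143, p(119)=1653668665, p(120)=1844349560, p(121)=2056148051, p(122)=2291320912, p(123)=2552338241, p(124)=2841940500, p(125)=3163127352, p(126)=3519222692, p(127)=3913864295, p(128)=4351078600, p(129)=4835271870, p(130)=5371315400, p(131)=5964539504, p(132)=6620830889, p(133)=7346629512, p(134)=8149040695, p(135)=9035836076, p(136)=10015581680, p(137)=11097645016, p(138)=12292341831, p(139)=13610949895, p(140)=15065878135, p(141)=16670689208, p(142)=18440293320, p(143)=20390982757, p(144)=22540654445, p(145)=24908858009, p(146)=27517052599, p(147)=30388671978, p(148)=33549419497, p(149)=37027355200, p(150)=40853235313, p(151)=45060624582, p(152)=49686288421, p(153)=54770336324, p(154)=60356673280, p(155)=66493182097, p(156)=73232243759, p(157)=80630964769, p(158)=88751778802, p(159)=97662728555, p(160)=107438159466, p(161)=118159068427, p(162)=129913904637, p(163)=142798995930, p(164)=156919475295, p(165)=172389800255, p(166)=189334822579, p(167)=207890420102, p(168)=228204732751, p(169)=250438925115, p(170)=274768617130, p(171)=301384802048, p(172)=330495499613, p(173)=362326859895, p(174)=397125074750, p(175)=435157697830, p(176)=476715857290, p(177)=522115831195, p(178)=571701605655, p(179)=625846753120, p(180)=684957390936, p(181)=749474411781, p(182)=819876908323, p(183)=896684817527, p(184)=980462880430, p(185)=1071823774337, p(186)=1171432692373, p(187)=1280011042268, p(188)=1398341745571, p(189)=1527273599625, p(190)=1667727404093, p(191)=1820701100652.
Final step: p(192) = p(191) + p(190) - p(187) - p(185) + p(180) + p(177) - p(170) - p(166) + p(157) + p(152) - p(141) - p(135) + p(122) + p(115) - p(100) - p(92) + p(75) + p(66) - p(47) - p(37) + p(16) + p(5)
= 1820701100652 + 1667727404093 - 1280011042268 - 1071823774337 + 684957390936 + 522115831195 - 274768617130 - 189334822579 + 80630964769 + 49686288421 - 16670689208 - 9035836076 + 2291320912 + 1064144451 - 190569292 - 72533807 + 8118264 + 2323520 - 124754 - 21637 + 231 + 7
= 1987276856363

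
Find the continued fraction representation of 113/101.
[1; 8, 2, 2, 2]

Euclidean algorithm steps:
113 = 1 × 101 + 12
101 = 8 × 12 + 5
12 = 2 × 5 + 2
5 = 2 × 2 + 1
2 = 2 × 1 + 0
Continued fraction: [1; 8, 2, 2, 2]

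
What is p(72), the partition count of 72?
5392783

p(n) counts ways to write n as a sum of positive integers (order ignored).
Euler's pentagonal recurrence: p(k) = p(k-1) + p(k-2) - p(k-5) - p(k-7) + p(k-12) + p(k-15) - ... (offsets j(3j∓1)/2, signs ++--, p(0)=1, p(<0)=0).
DP table for k = 0..71: p(0)=1, p(1)=1, p(2)=2, p(3)=3, p(4)=5, p(5)=7, p(6)=11, p(7)=15, p(8)=22, p(9)=30, p(10)=42, p(11)=56, p(12)=77, p(13)=101, p(14)=135, p(15)=176, p(16)=231, p(17)=297, p(18)=385, p(19)=490, p(20)=627, p(21)=792, p(22)=1002, p(23)=1255, p(24)=1575, p(25)=1958, p(26)=2436, p(27)=3010, p(28)=3718, p(29)=4565, p(30)=5604, p(31)=6842, p(32)=8349, p(33)=10143, p(34)=12310, p(35)=14883, p(36)=17977, p(37)=21637, p(38)=26015, p(39)=31185, p(40)=37338, p(41)=44583, p(42)=53174, p(43)=63261, p(44)=75175, p(45)=89134, p(46)=105558, p(47)=124754, p(48)=147273, p(49)=173525, p(50)=204226, p(51)=239943, p(52)=281589, p(53)=329931, p(54)=386155, p(55)=451276, p(56)=526823, p(57)=614154, p(58)=715220, p(59)=831820, p(60)=966467, p(61)=1121505, p(62)=1300156, p(63)=1505499, p(64)=1741630, p(65)=2012558, p(66)=2323520, p(67)=2679689, p(68)=3087735, p(69)=3554345, p(70)=4087968, p(71)=4697205.
Final step: p(72) = p(71) + p(70) - p(67) - p(65) + p(60) + p(57) - p(50) - p(46) + p(37) + p(32) - p(21) - p(15) + p(2)
= 4697205 + 4087968 - 2679689 - 2012558 + 966467 + 614154 - 204226 - 105558 + 21637 + 8349 - 792 - 176 + 2
= 5392783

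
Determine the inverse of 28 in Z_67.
12

gcd(28, 67) = 1, so the inverse exists.
Extended Euclidean algorithm on (67, 28):
67 = 2 × 28 + 11  ⟹  11 = (1)·67 + (-2)·28
28 = 2 × 11 + 6  ⟹  6 = (-2)·67 + (5)·28
11 = 1 × 6 + 5  ⟹  5 = (3)·67 + (-7)·28
6 = 1 × 5 + 1  ⟹  1 = (-5)·67 + (12)·28
So (12)·28 ≡ 1 (mod 67), i.e. 28^(-1) ≡ 12 (mod 67).
Check: 28 × 12 = 336 ≡ 1 (mod 67)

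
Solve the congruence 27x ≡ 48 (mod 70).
x ≡ 64 (mod 70)

gcd(27, 70) = 1, which divides 48, so solutions exist.
Find 27^(-1) mod 70 by the extended Euclidean algorithm:
70 = 2 × 27 + 16  ⟹  16 = (1)·70 + (-2)·27
27 = 1 × 16 + 11  ⟹  11 = (-1)·70 + (3)·27
16 = 1 × 11 + 5  ⟹  5 = (2)·70 + (-5)·27
11 = 2 × 5 + 1  ⟹  1 = (-5)·70 + (13)·27
So (13)·27 ≡ 1 (mod 70), i.e. 27^(-1) ≡ 13 (mod 70).
x ≡ 13 × 48 = 624 ≡ 64 (mod 70).
Check: 27 × 64 = 1728 ≡ 48 (mod 70).
Unique solution: x ≡ 64 (mod 70)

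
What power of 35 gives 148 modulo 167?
163

Baby-step giant-step with step n = ⌈√167⌉ = 13.
Baby steps 35^j mod 167 (j:value) for j=0..12: 0:1, 1:35, 2:56, 3:123, 4:130, 5:41, 6:99, 7:125, 8:33, 9:153, 10:11, 11:51, 12:115.
Giant-step multiplier: 35^(-13) ≡ 35^(166-13) = 35^153 ≡ 59 (mod 167).
Giant steps γ_i = 148·59^i mod 167: γ_0=148, γ_1=48, γ_2=160, γ_3=88, γ_4=15, γ_5=50, γ_6=111, γ_7=36, γ_8=120, γ_9=66, γ_10=53, γ_11=121, γ_12=125 (in table at j=7).
x = i·n + j = 12·13 + 7 = 163.
Check: 35^163 ≡ 148 (mod 167).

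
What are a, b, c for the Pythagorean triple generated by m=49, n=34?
(1245, 3332, 3557)

Euclid's formula: a = m² - n², b = 2mn, c = m² + n²
m = 49, n = 34
a = 49² - 34² = 2401 - 1156 = 1245
b = 2 × 49 × 34 = 3332
c = 49² + 34² = 2401 + 1156 = 3557
Verification: 1245² + 3332² = 1550025 + 11102224 = 12652249 = 3557² ✓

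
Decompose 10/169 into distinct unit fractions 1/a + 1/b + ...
1/17 + 1/2873

Greedy algorithm:
10/169: ceiling(169/10) = 17, use 1/17
1/2873: ceiling(2873/1) = 2873, use 1/2873
Result: 10/169 = 1/17 + 1/2873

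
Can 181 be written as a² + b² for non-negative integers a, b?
9² + 10² (a=9, b=10)

Factorization: 181 = 181
By Fermat: n is sum of two squares iff every prime p ≡ 3 (mod 4) appears to even power.
All primes ≡ 3 (mod 4) appear to even power.
Search a = 0, 1, 2, … for 181 - a² a perfect square: first hit at a = 9: 181 - 81 = 100 = 10².
181 = 9² + 10² = 81 + 100 ✓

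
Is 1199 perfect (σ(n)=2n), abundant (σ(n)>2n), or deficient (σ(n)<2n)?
deficient

Proper divisors of 1199: sum = 1 + 11 + 109 = 121
Since 121 < 1199, 1199 is deficient.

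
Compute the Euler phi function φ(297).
180

297 = 3^3 × 11
φ(n) = n × ∏(1 - 1/p) for each prime p dividing n
φ(297) = 297 × (1 - 1/3) × (1 - 1/11) = 180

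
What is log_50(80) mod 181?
100

Baby-step giant-step with step n = ⌈√181⌉ = 14.
Baby steps 50^j mod 181 (j:value) for j=0..13: 0:1, 1:50, 2:147, 3:110, 4:70, 5:61, 6:154, 7:98, 8:13, 9:107, 10:101, 11:163, 12:5, 13:69.
Giant-step multiplier: 50^(-14) ≡ 50^(180-14) = 50^166 ≡ 33 (mod 181).
Giant steps γ_i = 80·33^i mod 181: γ_0=80, γ_1=106, γ_2=59, γ_3=137, γ_4=177, γ_5=49, γ_6=169, γ_7=147 (in table at j=2).
x = i·n + j = 7·14 + 2 = 100.
Check: 50^100 ≡ 80 (mod 181).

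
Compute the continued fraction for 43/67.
[0; 1, 1, 1, 3, 1, 4]

Euclidean algorithm steps:
43 = 0 × 67 + 43
67 = 1 × 43 + 24
43 = 1 × 24 + 19
24 = 1 × 19 + 5
19 = 3 × 5 + 4
5 = 1 × 4 + 1
4 = 4 × 1 + 0
Continued fraction: [0; 1, 1, 1, 3, 1, 4]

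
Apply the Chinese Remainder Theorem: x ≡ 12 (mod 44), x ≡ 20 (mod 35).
1420

Using Chinese Remainder Theorem:
M = 44 × 35 = 1540
M1 = 35, M2 = 44
y1 = 35^(-1) mod 44 = 39
y2 = 44^(-1) mod 35 = 4
x = (12×35×39 + 20×44×4) mod 1540 = 1420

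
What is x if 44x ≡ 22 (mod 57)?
x ≡ 29 (mod 57)

gcd(44, 57) = 1, which divides 22, so solutions exist.
Find 44^(-1) mod 57 by the extended Euclidean algorithm:
57 = 1 × 44 + 13  ⟹  13 = (1)·57 + (-1)·44
44 = 3 × 13 + 5  ⟹  5 = (-3)·57 + (4)·44
13 = 2 × 5 + 3  ⟹  3 = (7)·57 + (-9)·44
5 = 1 × 3 + 2  ⟹  2 = (-10)·57 + (13)·44
3 = 1 × 2 + 1  ⟹  1 = (17)·57 + (-22)·44
So (-22)·44 ≡ 1 (mod 57), i.e. 44^(-1) ≡ -22 ≡ 35 (mod 57).
x ≡ 35 × 22 = 770 ≡ 29 (mod 57).
Check: 44 × 29 = 1276 ≡ 22 (mod 57).
Unique solution: x ≡ 29 (mod 57)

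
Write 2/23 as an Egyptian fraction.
1/12 + 1/276

Greedy algorithm:
2/23: ceiling(23/2) = 12, use 1/12
1/276: ceiling(276/1) = 276, use 1/276
Result: 2/23 = 1/12 + 1/276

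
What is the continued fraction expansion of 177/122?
[1; 2, 4, 1, 1, 2, 2]

Euclidean algorithm steps:
177 = 1 × 122 + 55
122 = 2 × 55 + 12
55 = 4 × 12 + 7
12 = 1 × 7 + 5
7 = 1 × 5 + 2
5 = 2 × 2 + 1
2 = 2 × 1 + 0
Continued fraction: [1; 2, 4, 1, 1, 2, 2]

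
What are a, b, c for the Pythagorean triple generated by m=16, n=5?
(231, 160, 281)

Euclid's formula: a = m² - n², b = 2mn, c = m² + n²
m = 16, n = 5
a = 16² - 5² = 256 - 25 = 231
b = 2 × 16 × 5 = 160
c = 16² + 5² = 256 + 25 = 281
Verification: 231² + 160² = 53361 + 25600 = 78961 = 281² ✓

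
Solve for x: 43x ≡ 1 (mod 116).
27

gcd(43, 116) = 1, so the inverse exists.
Extended Euclidean algorithm on (116, 43):
116 = 2 × 43 + 30  ⟹  30 = (1)·116 + (-2)·43
43 = 1 × 30 + 13  ⟹  13 = (-1)·116 + (3)·43
30 = 2 × 13 + 4  ⟹  4 = (3)·116 + (-8)·43
13 = 3 × 4 + 1  ⟹  1 = (-10)·116 + (27)·43
So (27)·43 ≡ 1 (mod 116), i.e. 43^(-1) ≡ 27 (mod 116).
Check: 43 × 27 = 1161 ≡ 1 (mod 116)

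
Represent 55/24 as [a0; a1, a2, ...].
[2; 3, 2, 3]

Euclidean algorithm steps:
55 = 2 × 24 + 7
24 = 3 × 7 + 3
7 = 2 × 3 + 1
3 = 3 × 1 + 0
Continued fraction: [2; 3, 2, 3]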